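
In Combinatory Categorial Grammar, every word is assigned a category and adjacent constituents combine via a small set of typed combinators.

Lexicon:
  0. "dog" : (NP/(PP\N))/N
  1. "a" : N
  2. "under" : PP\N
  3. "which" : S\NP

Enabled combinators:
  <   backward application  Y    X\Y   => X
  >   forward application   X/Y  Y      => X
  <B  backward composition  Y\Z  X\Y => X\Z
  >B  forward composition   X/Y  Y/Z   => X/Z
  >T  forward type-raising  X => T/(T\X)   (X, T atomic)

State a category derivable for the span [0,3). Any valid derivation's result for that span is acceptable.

NP

[0,4] S   <
  [0,3] NP   >
    [0,2] NP/(PP\N)   >
      [0,1] "dog" : (NP/(PP\N))/N
      [1,2] "a" : N
    [2,3] "under" : PP\N
  [3,4] "which" : S\NP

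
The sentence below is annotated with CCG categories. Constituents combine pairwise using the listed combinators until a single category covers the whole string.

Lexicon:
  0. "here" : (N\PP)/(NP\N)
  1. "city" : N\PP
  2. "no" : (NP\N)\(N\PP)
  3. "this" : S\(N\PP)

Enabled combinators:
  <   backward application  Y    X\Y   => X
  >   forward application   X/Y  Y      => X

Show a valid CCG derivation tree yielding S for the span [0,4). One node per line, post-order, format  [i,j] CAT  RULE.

[0,1] (N\PP)/(NP\N)  lex  "here"
[1,2] N\PP  lex  "city"
[2,3] (NP\N)\(N\PP)  lex  "no"
[1,3] NP\N  <  k=2
[0,3] N\PP  >  k=1
[3,4] S\(N\PP)  lex  "this"
[0,4] S  <  k=3

[0,4] S   <
  [0,3] N\PP   >
    [0,1] "here" : (N\PP)/(NP\N)
    [1,3] NP\N   <
      [1,2] "city" : N\PP
      [2,3] "no" : (NP\N)\(N\PP)
  [3,4] "this" : S\(N\PP)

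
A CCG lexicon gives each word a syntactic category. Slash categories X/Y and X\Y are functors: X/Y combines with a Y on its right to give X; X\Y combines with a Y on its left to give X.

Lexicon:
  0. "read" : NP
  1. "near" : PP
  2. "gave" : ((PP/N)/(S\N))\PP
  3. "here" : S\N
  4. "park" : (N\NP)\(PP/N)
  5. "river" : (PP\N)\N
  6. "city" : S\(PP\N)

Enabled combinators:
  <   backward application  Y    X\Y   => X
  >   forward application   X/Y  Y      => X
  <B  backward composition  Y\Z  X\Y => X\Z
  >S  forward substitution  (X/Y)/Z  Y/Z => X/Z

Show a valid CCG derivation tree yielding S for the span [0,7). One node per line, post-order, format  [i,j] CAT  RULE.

[0,1] NP  lex  "read"
[1,2] PP  lex  "near"
[2,3] ((PP/N)/(S\N))\PP  lex  "gave"
[1,3] (PP/N)/(S\N)  <  k=2
[3,4] S\N  lex  "here"
[1,4] PP/N  >  k=3
[4,5] (N\NP)\(PP/N)  lex  "park"
[1,5] N\NP  <  k=4
[0,5] N  <  k=1
[5,6] (PP\N)\N  lex  "river"
[6,7] S\(PP\N)  lex  "city"
[5,7] S\N  <B  k=6
[0,7] S  <  k=5

[0,7] S   <
  [0,5] N   <
    [0,1] "read" : NP
    [1,5] N\NP   <
      [1,4] PP/N   >
        [1,3] (PP/N)/(S\N)   <
          [1,2] "near" : PP
          [2,3] "gave" : ((PP/N)/(S\N))\PP
        [3,4] "here" : S\N
      [4,5] "park" : (N\NP)\(PP/N)
  [5,7] S\N   <B
    [5,6] "river" : (PP\N)\N
    [6,7] "city" : S\(PP\N)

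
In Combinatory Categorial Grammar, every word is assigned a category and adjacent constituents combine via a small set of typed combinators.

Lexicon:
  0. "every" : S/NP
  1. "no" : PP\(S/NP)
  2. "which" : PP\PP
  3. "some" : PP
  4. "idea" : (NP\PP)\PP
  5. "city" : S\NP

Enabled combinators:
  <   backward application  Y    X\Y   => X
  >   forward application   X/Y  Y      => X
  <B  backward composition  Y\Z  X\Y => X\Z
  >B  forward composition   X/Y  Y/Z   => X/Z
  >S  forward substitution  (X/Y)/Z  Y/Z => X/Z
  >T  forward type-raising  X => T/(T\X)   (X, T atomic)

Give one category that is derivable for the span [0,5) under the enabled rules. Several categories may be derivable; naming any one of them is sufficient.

[0,6] S   <
  [0,5] NP   <
    [0,2] PP   <
      [0,1] "every" : S/NP
      [1,2] "no" : PP\(S/NP)
    [2,5] NP\PP   <B
      [2,3] "which" : PP\PP
      [3,5] NP\PP   <
        [3,4] "some" : PP
        [4,5] "idea" : (NP\PP)\PP
  [5,6] "city" : S\NP

NP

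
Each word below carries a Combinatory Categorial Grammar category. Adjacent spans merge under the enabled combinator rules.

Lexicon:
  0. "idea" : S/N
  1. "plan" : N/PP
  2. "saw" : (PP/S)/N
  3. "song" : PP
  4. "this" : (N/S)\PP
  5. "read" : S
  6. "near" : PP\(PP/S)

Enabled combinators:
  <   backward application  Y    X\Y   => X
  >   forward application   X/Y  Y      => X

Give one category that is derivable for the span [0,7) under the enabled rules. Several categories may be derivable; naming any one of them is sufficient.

S

[0,7] S   >
  [0,1] "idea" : S/N
  [1,7] N   >
    [1,2] "plan" : N/PP
    [2,7] PP   <
      [2,6] PP/S   >
        [2,3] "saw" : (PP/S)/N
        [3,6] N   >
          [3,5] N/S   <
            [3,4] "song" : PP
            [4,5] "this" : (N/S)\PP
          [5,6] "read" : S
      [6,7] "near" : PP\(PP/S)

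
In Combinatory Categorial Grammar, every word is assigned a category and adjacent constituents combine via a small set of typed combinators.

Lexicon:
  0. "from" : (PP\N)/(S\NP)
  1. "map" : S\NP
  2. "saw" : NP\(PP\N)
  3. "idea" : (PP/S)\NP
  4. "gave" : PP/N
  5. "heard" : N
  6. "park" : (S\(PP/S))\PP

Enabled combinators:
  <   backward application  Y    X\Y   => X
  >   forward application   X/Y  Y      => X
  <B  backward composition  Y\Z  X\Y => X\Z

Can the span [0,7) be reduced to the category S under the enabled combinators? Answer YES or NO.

YES

[0,7] S   <
  [0,4] PP/S   <
    [0,3] NP   <
      [0,2] PP\N   >
        [0,1] "from" : (PP\N)/(S\NP)
        [1,2] "map" : S\NP
      [2,3] "saw" : NP\(PP\N)
    [3,4] "idea" : (PP/S)\NP
  [4,7] S\(PP/S)   <
    [4,6] PP   >
      [4,5] "gave" : PP/N
      [5,6] "heard" : N
    [6,7] "park" : (S\(PP/S))\PP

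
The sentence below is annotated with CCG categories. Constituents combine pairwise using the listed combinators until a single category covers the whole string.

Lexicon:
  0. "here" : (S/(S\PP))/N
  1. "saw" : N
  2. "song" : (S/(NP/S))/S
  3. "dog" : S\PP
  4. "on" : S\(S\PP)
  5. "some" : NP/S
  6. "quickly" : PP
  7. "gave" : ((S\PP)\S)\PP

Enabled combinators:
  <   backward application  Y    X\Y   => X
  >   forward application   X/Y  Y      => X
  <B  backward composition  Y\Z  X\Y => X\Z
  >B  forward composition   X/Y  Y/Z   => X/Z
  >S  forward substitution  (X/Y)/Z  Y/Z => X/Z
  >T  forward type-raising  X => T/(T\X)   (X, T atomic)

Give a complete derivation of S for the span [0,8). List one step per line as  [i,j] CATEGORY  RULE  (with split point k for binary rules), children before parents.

[0,8] S   >
  [0,2] S/(S\PP)   >
    [0,1] "here" : (S/(S\PP))/N
    [1,2] "saw" : N
  [2,8] S\PP   <
    [2,6] S   >
      [2,5] S/(NP/S)   >
        [2,3] "song" : (S/(NP/S))/S
        [3,5] S   <
          [3,4] "dog" : S\PP
          [4,5] "on" : S\(S\PP)
      [5,6] "some" : NP/S
    [6,8] (S\PP)\S   <
      [6,7] "quickly" : PP
      [7,8] "gave" : ((S\PP)\S)\PP

[0,1] (S/(S\PP))/N  lex  "here"
[1,2] N  lex  "saw"
[0,2] S/(S\PP)  >  k=1
[2,3] (S/(NP/S))/S  lex  "song"
[3,4] S\PP  lex  "dog"
[4,5] S\(S\PP)  lex  "on"
[3,5] S  <  k=4
[2,5] S/(NP/S)  >  k=3
[5,6] NP/S  lex  "some"
[2,6] S  >  k=5
[6,7] PP  lex  "quickly"
[7,8] ((S\PP)\S)\PP  lex  "gave"
[6,8] (S\PP)\S  <  k=7
[2,8] S\PP  <  k=6
[0,8] S  >  k=2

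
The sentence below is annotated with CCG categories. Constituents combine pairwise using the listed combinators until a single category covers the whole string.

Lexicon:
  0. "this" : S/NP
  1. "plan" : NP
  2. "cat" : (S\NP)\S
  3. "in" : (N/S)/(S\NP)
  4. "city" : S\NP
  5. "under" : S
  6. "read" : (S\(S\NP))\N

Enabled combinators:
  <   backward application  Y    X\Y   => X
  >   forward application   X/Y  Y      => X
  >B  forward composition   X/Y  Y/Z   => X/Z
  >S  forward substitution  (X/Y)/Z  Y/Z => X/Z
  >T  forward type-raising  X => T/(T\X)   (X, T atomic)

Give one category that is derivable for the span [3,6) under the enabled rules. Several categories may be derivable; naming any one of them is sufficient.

N

[0,7] S   <
  [0,3] S\NP   <
    [0,2] S   >
      [0,1] "this" : S/NP
      [1,2] "plan" : NP
    [2,3] "cat" : (S\NP)\S
  [3,7] S\(S\NP)   <
    [3,6] N   >
      [3,5] N/S   >
        [3,4] "in" : (N/S)/(S\NP)
        [4,5] "city" : S\NP
      [5,6] "under" : S
    [6,7] "read" : (S\(S\NP))\N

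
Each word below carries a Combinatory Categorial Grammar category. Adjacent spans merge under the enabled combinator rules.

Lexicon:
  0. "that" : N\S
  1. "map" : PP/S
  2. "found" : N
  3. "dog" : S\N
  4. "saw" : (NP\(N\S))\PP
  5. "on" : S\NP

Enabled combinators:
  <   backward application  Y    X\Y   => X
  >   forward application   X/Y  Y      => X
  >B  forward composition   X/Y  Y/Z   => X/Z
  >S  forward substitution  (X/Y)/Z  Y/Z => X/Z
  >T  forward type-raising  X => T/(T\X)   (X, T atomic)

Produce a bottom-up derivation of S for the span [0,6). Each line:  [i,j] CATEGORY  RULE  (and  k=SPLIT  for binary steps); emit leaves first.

[0,6] S   <
  [0,5] NP   <
    [0,1] "that" : N\S
    [1,5] NP\(N\S)   <
      [1,4] PP   >
        [1,2] "map" : PP/S
        [2,4] S   <
          [2,3] "found" : N
          [3,4] "dog" : S\N
      [4,5] "saw" : (NP\(N\S))\PP
  [5,6] "on" : S\NP

[0,1] N\S  lex  "that"
[1,2] PP/S  lex  "map"
[2,3] N  lex  "found"
[3,4] S\N  lex  "dog"
[2,4] S  <  k=3
[1,4] PP  >  k=2
[4,5] (NP\(N\S))\PP  lex  "saw"
[1,5] NP\(N\S)  <  k=4
[0,5] NP  <  k=1
[5,6] S\NP  lex  "on"
[0,6] S  <  k=5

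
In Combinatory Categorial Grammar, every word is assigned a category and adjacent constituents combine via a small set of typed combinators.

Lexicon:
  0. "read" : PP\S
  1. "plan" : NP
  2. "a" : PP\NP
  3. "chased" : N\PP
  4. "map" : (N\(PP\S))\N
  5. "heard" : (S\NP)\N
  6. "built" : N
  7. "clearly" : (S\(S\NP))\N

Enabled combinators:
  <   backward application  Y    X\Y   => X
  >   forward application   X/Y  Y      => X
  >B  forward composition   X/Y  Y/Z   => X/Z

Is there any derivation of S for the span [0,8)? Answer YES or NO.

[0,8] S   <
  [0,6] S\NP   <
    [0,5] N   <
      [0,1] "read" : PP\S
      [1,5] N\(PP\S)   <
        [1,4] N   <
          [1,3] PP   <
            [1,2] "plan" : NP
            [2,3] "a" : PP\NP
          [3,4] "chased" : N\PP
        [4,5] "map" : (N\(PP\S))\N
    [5,6] "heard" : (S\NP)\N
  [6,8] S\(S\NP)   <
    [6,7] "built" : N
    [7,8] "clearly" : (S\(S\NP))\N

YES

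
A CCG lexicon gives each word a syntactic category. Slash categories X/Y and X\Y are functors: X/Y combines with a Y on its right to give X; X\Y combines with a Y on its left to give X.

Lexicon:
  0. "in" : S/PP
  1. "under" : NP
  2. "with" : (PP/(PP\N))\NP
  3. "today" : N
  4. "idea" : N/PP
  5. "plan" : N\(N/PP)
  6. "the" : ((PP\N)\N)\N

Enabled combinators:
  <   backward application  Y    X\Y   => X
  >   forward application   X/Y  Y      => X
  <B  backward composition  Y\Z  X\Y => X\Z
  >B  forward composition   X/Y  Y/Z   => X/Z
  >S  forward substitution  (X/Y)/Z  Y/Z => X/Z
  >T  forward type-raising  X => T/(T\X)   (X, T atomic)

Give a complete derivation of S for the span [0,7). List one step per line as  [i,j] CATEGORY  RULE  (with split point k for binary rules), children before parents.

[0,7] S   >
  [0,1] "in" : S/PP
  [1,7] PP   >
    [1,3] PP/(PP\N)   <
      [1,2] "under" : NP
      [2,3] "with" : (PP/(PP\N))\NP
    [3,7] PP\N   <
      [3,4] "today" : N
      [4,7] (PP\N)\N   <
        [4,6] N   <
          [4,5] "idea" : N/PP
          [5,6] "plan" : N\(N/PP)
        [6,7] "the" : ((PP\N)\N)\N

[0,1] S/PP  lex  "in"
[1,2] NP  lex  "under"
[2,3] (PP/(PP\N))\NP  lex  "with"
[1,3] PP/(PP\N)  <  k=2
[3,4] N  lex  "today"
[4,5] N/PP  lex  "idea"
[5,6] N\(N/PP)  lex  "plan"
[4,6] N  <  k=5
[6,7] ((PP\N)\N)\N  lex  "the"
[4,7] (PP\N)\N  <  k=6
[3,7] PP\N  <  k=4
[1,7] PP  >  k=3
[0,7] S  >  k=1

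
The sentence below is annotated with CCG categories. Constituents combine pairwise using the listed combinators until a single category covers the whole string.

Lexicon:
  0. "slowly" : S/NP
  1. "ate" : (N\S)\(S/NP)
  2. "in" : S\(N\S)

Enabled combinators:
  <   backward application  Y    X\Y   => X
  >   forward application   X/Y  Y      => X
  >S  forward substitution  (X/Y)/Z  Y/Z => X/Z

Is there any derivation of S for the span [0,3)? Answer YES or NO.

YES

[0,3] S   <
  [0,2] N\S   <
    [0,1] "slowly" : S/NP
    [1,2] "ate" : (N\S)\(S/NP)
  [2,3] "in" : S\(N\S)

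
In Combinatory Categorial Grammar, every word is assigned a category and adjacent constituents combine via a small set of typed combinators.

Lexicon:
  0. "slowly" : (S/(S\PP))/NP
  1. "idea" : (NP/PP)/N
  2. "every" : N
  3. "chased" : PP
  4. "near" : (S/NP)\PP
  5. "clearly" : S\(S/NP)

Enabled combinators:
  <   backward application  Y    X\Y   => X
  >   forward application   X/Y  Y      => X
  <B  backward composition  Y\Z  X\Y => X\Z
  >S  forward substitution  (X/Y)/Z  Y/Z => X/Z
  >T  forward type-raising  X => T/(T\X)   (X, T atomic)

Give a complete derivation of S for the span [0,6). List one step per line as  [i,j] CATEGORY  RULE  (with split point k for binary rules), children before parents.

[0,1] (S/(S\PP))/NP  lex  "slowly"
[1,2] (NP/PP)/N  lex  "idea"
[2,3] N  lex  "every"
[1,3] NP/PP  >  k=2
[3,4] PP  lex  "chased"
[1,4] NP  >  k=3
[0,4] S/(S\PP)  >  k=1
[4,5] (S/NP)\PP  lex  "near"
[5,6] S\(S/NP)  lex  "clearly"
[4,6] S\PP  <B  k=5
[0,6] S  >  k=4

[0,6] S   >
  [0,4] S/(S\PP)   >
    [0,1] "slowly" : (S/(S\PP))/NP
    [1,4] NP   >
      [1,3] NP/PP   >
        [1,2] "idea" : (NP/PP)/N
        [2,3] "every" : N
      [3,4] "chased" : PP
  [4,6] S\PP   <B
    [4,5] "near" : (S/NP)\PP
    [5,6] "clearly" : S\(S/NP)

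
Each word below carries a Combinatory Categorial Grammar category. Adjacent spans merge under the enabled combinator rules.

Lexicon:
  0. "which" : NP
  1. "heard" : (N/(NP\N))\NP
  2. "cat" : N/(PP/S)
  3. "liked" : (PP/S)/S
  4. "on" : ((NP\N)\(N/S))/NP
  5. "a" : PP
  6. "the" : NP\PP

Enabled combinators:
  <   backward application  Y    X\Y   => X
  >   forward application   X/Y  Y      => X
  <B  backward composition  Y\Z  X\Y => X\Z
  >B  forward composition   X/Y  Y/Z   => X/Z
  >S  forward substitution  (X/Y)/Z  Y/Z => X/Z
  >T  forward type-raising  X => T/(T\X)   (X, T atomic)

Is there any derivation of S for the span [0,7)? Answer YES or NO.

NO

NP (N/(NP\N))\NP N/(PP/S) (PP/S)/S ((NP\N)\(N/S))/NP PP NP\PP
CKY chart[0,7] = {N, N/(N\N), NP/(NP\N), PP/(PP\N), S/(S\N)}; S ∉ chart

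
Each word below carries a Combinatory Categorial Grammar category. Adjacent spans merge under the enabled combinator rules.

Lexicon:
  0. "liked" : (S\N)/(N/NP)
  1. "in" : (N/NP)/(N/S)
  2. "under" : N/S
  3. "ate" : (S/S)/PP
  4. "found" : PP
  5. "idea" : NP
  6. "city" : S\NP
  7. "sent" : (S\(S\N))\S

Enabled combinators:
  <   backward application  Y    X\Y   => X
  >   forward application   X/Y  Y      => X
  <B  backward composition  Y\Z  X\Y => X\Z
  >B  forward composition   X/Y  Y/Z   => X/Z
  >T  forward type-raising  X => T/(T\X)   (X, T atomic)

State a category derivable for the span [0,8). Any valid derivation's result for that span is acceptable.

S

[0,8] S   <
  [0,5] S\N   >
    [0,1] "liked" : (S\N)/(N/NP)
    [1,5] N/NP   >
      [1,2] "in" : (N/NP)/(N/S)
      [2,5] N/S   >B
        [2,3] "under" : N/S
        [3,5] S/S   >
          [3,4] "ate" : (S/S)/PP
          [4,5] "found" : PP
  [5,8] S\(S\N)   <
    [5,7] S   >
      [5,6] S/(S\NP)   >T
        [5,6] "idea" : NP
      [6,7] "city" : S\NP
    [7,8] "sent" : (S\(S\N))\S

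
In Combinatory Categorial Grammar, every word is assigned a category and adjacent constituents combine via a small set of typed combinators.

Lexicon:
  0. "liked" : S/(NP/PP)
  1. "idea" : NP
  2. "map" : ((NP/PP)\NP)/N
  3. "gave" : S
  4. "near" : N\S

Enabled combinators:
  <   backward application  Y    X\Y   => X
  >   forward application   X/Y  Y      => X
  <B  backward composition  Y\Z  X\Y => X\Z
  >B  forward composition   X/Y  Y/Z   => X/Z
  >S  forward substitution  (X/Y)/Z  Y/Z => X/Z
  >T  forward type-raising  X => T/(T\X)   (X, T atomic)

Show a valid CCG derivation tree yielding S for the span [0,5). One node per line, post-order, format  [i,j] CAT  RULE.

[0,1] S/(NP/PP)  lex  "liked"
[1,2] NP  lex  "idea"
[2,3] ((NP/PP)\NP)/N  lex  "map"
[3,4] S  lex  "gave"
[3,4] N/(N\S)  >T
[4,5] N\S  lex  "near"
[3,5] N  >  k=4
[2,5] (NP/PP)\NP  >  k=3
[1,5] NP/PP  <  k=2
[0,5] S  >  k=1

[0,5] S   >
  [0,1] "liked" : S/(NP/PP)
  [1,5] NP/PP   <
    [1,2] "idea" : NP
    [2,5] (NP/PP)\NP   >
      [2,3] "map" : ((NP/PP)\NP)/N
      [3,5] N   >
        [3,4] N/(N\S)   >T
          [3,4] "gave" : S
        [4,5] "near" : N\S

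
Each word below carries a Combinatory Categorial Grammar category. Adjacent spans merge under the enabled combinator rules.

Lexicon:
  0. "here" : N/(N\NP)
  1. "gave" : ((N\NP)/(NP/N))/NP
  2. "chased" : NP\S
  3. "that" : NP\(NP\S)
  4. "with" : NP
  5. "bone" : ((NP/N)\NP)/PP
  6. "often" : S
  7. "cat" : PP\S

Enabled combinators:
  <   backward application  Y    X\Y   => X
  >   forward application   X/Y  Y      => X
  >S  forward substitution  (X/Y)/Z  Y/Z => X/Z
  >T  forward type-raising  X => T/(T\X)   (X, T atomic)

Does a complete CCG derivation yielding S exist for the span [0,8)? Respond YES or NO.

N/(N\NP) ((N\NP)/(NP/N))/NP NP\S NP\(NP\S) NP ((NP/N)\NP)/PP S PP\S
CKY chart[0,8] = {N, N/(N\N), NP/(NP\N), PP/(PP\N), S/(S\N)}; S ∉ chart

NO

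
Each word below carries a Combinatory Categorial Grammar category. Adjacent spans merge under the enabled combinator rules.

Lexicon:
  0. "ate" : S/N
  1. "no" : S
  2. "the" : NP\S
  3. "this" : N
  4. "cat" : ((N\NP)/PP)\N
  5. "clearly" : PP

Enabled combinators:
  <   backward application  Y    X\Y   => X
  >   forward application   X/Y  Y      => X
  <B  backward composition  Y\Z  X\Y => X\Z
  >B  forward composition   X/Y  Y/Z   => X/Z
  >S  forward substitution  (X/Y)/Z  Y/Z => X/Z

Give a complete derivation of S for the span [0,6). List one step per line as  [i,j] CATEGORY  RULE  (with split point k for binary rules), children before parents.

[0,1] S/N  lex  "ate"
[1,2] S  lex  "no"
[2,3] NP\S  lex  "the"
[1,3] NP  <  k=2
[3,4] N  lex  "this"
[4,5] ((N\NP)/PP)\N  lex  "cat"
[3,5] (N\NP)/PP  <  k=4
[5,6] PP  lex  "clearly"
[3,6] N\NP  >  k=5
[1,6] N  <  k=3
[0,6] S  >  k=1

[0,6] S   >
  [0,1] "ate" : S/N
  [1,6] N   <
    [1,3] NP   <
      [1,2] "no" : S
      [2,3] "the" : NP\S
    [3,6] N\NP   >
      [3,5] (N\NP)/PP   <
        [3,4] "this" : N
        [4,5] "cat" : ((N\NP)/PP)\N
      [5,6] "clearly" : PP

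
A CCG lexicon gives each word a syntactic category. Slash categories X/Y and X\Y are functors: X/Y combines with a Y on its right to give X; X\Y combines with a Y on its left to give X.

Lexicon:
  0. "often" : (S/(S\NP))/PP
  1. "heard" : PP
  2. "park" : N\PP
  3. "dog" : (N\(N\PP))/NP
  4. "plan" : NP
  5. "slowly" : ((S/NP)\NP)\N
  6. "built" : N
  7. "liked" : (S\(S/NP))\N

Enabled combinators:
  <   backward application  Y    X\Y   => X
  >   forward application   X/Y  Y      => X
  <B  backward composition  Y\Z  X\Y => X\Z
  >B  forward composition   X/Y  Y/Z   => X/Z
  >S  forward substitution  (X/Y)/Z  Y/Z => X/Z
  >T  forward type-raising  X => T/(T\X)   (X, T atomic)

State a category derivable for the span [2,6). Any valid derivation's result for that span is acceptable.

(S/NP)\NP

[0,8] S   >
  [0,2] S/(S\NP)   >
    [0,1] "often" : (S/(S\NP))/PP
    [1,2] "heard" : PP
  [2,8] S\NP   <B
    [2,6] (S/NP)\NP   <
      [2,5] N   <
        [2,3] "park" : N\PP
        [3,5] N\(N\PP)   >
          [3,4] "dog" : (N\(N\PP))/NP
          [4,5] "plan" : NP
      [5,6] "slowly" : ((S/NP)\NP)\N
    [6,8] S\(S/NP)   <
      [6,7] "built" : N
      [7,8] "liked" : (S\(S/NP))\N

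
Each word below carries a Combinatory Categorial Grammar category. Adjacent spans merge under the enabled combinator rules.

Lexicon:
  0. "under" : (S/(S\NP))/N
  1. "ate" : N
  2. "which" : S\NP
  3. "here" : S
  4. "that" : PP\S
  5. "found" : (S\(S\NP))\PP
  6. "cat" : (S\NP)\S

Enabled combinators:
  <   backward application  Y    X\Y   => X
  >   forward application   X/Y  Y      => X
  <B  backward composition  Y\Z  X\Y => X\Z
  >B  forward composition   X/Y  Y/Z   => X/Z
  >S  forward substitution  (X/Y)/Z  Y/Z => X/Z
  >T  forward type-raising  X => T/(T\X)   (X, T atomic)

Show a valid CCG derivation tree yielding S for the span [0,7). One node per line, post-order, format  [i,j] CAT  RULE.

[0,1] (S/(S\NP))/N  lex  "under"
[1,2] N  lex  "ate"
[0,2] S/(S\NP)  >  k=1
[2,3] S\NP  lex  "which"
[3,4] S  lex  "here"
[3,4] PP/(PP\S)  >T
[4,5] PP\S  lex  "that"
[3,5] PP  >  k=4
[5,6] (S\(S\NP))\PP  lex  "found"
[3,6] S\(S\NP)  <  k=5
[2,6] S  <  k=3
[6,7] (S\NP)\S  lex  "cat"
[2,7] S\NP  <  k=6
[0,7] S  >  k=2

[0,7] S   >
  [0,2] S/(S\NP)   >
    [0,1] "under" : (S/(S\NP))/N
    [1,2] "ate" : N
  [2,7] S\NP   <
    [2,6] S   <
      [2,3] "which" : S\NP
      [3,6] S\(S\NP)   <
        [3,5] PP   >
          [3,4] PP/(PP\S)   >T
            [3,4] "here" : S
          [4,5] "that" : PP\S
        [5,6] "found" : (S\(S\NP))\PP
    [6,7] "cat" : (S\NP)\S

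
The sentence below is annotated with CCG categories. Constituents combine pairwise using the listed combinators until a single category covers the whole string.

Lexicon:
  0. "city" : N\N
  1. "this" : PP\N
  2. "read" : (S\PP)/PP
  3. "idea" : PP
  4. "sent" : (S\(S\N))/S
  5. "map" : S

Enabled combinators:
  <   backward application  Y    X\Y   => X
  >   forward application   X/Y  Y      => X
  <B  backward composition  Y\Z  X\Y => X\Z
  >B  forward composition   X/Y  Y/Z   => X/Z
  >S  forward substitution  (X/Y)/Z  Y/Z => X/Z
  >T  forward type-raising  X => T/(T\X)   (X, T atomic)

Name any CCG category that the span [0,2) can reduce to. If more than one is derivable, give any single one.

PP\N

[0,6] S   <
  [0,4] S\N   <B
    [0,2] PP\N   <B
      [0,1] "city" : N\N
      [1,2] "this" : PP\N
    [2,4] S\PP   >
      [2,3] "read" : (S\PP)/PP
      [3,4] "idea" : PP
  [4,6] S\(S\N)   >
    [4,5] "sent" : (S\(S\N))/S
    [5,6] "map" : S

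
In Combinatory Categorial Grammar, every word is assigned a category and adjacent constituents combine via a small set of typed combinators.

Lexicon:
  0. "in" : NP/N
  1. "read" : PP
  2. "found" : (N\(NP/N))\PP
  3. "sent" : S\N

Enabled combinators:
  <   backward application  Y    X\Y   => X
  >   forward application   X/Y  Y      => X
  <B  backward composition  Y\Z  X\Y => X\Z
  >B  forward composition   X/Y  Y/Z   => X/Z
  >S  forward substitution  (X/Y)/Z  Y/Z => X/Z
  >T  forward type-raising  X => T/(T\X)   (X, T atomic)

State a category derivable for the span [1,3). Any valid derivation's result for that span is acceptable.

[0,4] S   <
  [0,3] N   <
    [0,1] "in" : NP/N
    [1,3] N\(NP/N)   <
      [1,2] "read" : PP
      [2,3] "found" : (N\(NP/N))\PP
  [3,4] "sent" : S\N

N\(NP/N)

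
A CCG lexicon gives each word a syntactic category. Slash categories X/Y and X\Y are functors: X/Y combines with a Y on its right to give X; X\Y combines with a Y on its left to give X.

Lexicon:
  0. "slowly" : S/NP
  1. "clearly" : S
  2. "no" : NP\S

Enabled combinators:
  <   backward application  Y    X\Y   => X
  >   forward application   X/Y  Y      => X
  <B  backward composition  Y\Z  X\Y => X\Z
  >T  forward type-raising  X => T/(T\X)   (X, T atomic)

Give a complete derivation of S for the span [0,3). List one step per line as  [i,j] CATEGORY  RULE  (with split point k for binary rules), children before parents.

[0,1] S/NP  lex  "slowly"
[1,2] S  lex  "clearly"
[1,2] NP/(NP\S)  >T
[2,3] NP\S  lex  "no"
[1,3] NP  >  k=2
[0,3] S  >  k=1

[0,3] S   >
  [0,1] "slowly" : S/NP
  [1,3] NP   >
    [1,2] NP/(NP\S)   >T
      [1,2] "clearly" : S
    [2,3] "no" : NP\S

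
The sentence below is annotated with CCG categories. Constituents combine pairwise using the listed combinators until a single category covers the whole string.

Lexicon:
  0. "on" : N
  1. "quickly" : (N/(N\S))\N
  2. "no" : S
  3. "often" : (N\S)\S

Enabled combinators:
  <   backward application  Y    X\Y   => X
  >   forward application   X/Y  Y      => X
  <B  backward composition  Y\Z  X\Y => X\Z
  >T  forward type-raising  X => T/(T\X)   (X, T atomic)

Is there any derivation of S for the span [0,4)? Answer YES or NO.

N (N/(N\S))\N S (N\S)\S
CKY chart[0,4] = {N, N/(N\N), NP/(NP\N), PP/(PP\N), S/(S\N)}; S ∉ chart

NO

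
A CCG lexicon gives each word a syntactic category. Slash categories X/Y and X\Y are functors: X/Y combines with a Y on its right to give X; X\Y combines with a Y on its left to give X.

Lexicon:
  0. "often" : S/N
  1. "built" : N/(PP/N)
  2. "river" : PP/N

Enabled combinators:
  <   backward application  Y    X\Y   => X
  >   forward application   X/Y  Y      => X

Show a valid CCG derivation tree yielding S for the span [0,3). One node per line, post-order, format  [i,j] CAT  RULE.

[0,3] S   >
  [0,1] "often" : S/N
  [1,3] N   >
    [1,2] "built" : N/(PP/N)
    [2,3] "river" : PP/N

[0,1] S/N  lex  "often"
[1,2] N/(PP/N)  lex  "built"
[2,3] PP/N  lex  "river"
[1,3] N  >  k=2
[0,3] S  >  k=1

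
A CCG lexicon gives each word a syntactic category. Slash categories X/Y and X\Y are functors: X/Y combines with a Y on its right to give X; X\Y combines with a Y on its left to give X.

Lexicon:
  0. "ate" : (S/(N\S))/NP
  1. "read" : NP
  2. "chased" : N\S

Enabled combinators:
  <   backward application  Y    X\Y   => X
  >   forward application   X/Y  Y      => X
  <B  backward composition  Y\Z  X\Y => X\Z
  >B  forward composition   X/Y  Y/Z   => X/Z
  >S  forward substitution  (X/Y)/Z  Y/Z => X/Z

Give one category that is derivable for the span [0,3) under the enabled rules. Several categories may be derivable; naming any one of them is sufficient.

[0,3] S   >
  [0,2] S/(N\S)   >
    [0,1] "ate" : (S/(N\S))/NP
    [1,2] "read" : NP
  [2,3] "chased" : N\S

S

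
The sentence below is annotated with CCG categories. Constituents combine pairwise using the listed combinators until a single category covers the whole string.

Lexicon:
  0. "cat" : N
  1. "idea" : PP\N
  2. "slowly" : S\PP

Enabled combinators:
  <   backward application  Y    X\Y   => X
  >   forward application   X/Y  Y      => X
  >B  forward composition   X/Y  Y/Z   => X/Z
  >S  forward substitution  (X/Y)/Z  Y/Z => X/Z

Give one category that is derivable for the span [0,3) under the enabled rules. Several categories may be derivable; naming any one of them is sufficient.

S

[0,3] S   <
  [0,2] PP   <
    [0,1] "cat" : N
    [1,2] "idea" : PP\N
  [2,3] "slowly" : S\PP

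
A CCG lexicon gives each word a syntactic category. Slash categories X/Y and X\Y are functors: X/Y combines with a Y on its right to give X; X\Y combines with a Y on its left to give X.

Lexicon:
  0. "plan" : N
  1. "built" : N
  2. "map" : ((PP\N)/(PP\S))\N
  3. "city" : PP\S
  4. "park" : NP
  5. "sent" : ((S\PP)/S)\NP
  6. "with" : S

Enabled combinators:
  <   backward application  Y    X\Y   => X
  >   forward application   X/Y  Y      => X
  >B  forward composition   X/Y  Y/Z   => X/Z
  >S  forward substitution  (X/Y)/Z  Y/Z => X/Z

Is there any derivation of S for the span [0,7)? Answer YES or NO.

[0,7] S   <
  [0,4] PP   <
    [0,1] "plan" : N
    [1,4] PP\N   >
      [1,3] (PP\N)/(PP\S)   <
        [1,2] "built" : N
        [2,3] "map" : ((PP\N)/(PP\S))\N
      [3,4] "city" : PP\S
  [4,7] S\PP   >
    [4,6] (S\PP)/S   <
      [4,5] "park" : NP
      [5,6] "sent" : ((S\PP)/S)\NP
    [6,7] "with" : S

YES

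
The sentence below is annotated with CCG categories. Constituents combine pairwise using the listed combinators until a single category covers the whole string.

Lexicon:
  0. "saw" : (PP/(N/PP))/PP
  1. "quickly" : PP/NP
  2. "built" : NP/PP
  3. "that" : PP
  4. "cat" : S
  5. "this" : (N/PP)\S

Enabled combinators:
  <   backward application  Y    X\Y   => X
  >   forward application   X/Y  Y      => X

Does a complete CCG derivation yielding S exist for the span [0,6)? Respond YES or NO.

NO

(PP/(N/PP))/PP PP/NP NP/PP PP S (N/PP)\S
CKY chart[0,6] = {PP}; S ∉ chart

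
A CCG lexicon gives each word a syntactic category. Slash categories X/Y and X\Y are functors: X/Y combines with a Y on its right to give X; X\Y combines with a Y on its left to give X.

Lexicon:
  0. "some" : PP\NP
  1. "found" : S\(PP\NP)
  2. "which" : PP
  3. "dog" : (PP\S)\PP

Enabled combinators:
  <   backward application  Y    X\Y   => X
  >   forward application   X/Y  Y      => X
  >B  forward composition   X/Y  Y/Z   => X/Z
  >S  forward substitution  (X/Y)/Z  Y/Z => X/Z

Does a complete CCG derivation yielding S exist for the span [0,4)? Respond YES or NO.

PP\NP S\(PP\NP) PP (PP\S)\PP
CKY chart[0,4] = {PP}; S ∉ chart

NO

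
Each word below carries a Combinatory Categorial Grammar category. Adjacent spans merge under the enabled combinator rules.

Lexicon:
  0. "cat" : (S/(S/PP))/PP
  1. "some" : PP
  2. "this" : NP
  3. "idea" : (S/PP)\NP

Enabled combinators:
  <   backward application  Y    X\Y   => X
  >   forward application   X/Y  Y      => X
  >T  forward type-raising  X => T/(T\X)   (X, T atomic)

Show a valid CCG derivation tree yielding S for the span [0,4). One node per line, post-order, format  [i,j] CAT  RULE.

[0,4] S   >
  [0,2] S/(S/PP)   >
    [0,1] "cat" : (S/(S/PP))/PP
    [1,2] "some" : PP
  [2,4] S/PP   <
    [2,3] "this" : NP
    [3,4] "idea" : (S/PP)\NP

[0,1] (S/(S/PP))/PP  lex  "cat"
[1,2] PP  lex  "some"
[0,2] S/(S/PP)  >  k=1
[2,3] NP  lex  "this"
[3,4] (S/PP)\NP  lex  "idea"
[2,4] S/PP  <  k=3
[0,4] S  >  k=2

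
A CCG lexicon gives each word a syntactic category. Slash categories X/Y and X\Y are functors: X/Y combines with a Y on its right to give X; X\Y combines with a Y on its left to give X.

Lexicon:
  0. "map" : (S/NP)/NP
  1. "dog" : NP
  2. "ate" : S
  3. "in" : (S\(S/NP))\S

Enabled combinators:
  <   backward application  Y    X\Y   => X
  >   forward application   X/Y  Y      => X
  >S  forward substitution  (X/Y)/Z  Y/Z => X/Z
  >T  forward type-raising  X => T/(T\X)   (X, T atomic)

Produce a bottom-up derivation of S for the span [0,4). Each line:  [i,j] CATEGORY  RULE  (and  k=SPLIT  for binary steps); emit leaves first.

[0,4] S   <
  [0,2] S/NP   >
    [0,1] "map" : (S/NP)/NP
    [1,2] "dog" : NP
  [2,4] S\(S/NP)   <
    [2,3] "ate" : S
    [3,4] "in" : (S\(S/NP))\S

[0,1] (S/NP)/NP  lex  "map"
[1,2] NP  lex  "dog"
[0,2] S/NP  >  k=1
[2,3] S  lex  "ate"
[3,4] (S\(S/NP))\S  lex  "in"
[2,4] S\(S/NP)  <  k=3
[0,4] S  <  k=2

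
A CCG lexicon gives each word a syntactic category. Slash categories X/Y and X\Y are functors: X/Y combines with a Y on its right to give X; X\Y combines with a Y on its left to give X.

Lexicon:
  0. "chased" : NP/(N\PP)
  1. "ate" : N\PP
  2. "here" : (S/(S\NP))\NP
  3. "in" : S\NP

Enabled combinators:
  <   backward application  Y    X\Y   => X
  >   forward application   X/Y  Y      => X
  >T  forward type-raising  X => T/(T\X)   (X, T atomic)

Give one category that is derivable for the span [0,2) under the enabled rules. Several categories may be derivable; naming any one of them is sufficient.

NP

[0,4] S   >
  [0,3] S/(S\NP)   <
    [0,2] NP   >
      [0,1] "chased" : NP/(N\PP)
      [1,2] "ate" : N\PP
    [2,3] "here" : (S/(S\NP))\NP
  [3,4] "in" : S\NP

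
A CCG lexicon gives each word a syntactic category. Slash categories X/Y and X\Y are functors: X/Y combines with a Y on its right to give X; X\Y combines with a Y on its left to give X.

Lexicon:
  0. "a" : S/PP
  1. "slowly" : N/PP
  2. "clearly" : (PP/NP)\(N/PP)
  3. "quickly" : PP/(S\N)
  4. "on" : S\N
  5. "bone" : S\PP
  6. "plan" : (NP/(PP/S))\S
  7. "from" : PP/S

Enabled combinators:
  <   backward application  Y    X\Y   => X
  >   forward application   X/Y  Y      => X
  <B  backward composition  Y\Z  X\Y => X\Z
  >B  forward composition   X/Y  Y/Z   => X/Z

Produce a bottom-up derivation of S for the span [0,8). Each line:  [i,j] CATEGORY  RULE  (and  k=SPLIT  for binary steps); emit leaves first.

[0,8] S   >
  [0,1] "a" : S/PP
  [1,8] PP   >
    [1,3] PP/NP   <
      [1,2] "slowly" : N/PP
      [2,3] "clearly" : (PP/NP)\(N/PP)
    [3,8] NP   >
      [3,7] NP/(PP/S)   <
        [3,6] S   <
          [3,5] PP   >
            [3,4] "quickly" : PP/(S\N)
            [4,5] "on" : S\N
          [5,6] "bone" : S\PP
        [6,7] "plan" : (NP/(PP/S))\S
      [7,8] "from" : PP/S

[0,1] S/PP  lex  "a"
[1,2] N/PP  lex  "slowly"
[2,3] (PP/NP)\(N/PP)  lex  "clearly"
[1,3] PP/NP  <  k=2
[3,4] PP/(S\N)  lex  "quickly"
[4,5] S\N  lex  "on"
[3,5] PP  >  k=4
[5,6] S\PP  lex  "bone"
[3,6] S  <  k=5
[6,7] (NP/(PP/S))\S  lex  "plan"
[3,7] NP/(PP/S)  <  k=6
[7,8] PP/S  lex  "from"
[3,8] NP  >  k=7
[1,8] PP  >  k=3
[0,8] S  >  k=1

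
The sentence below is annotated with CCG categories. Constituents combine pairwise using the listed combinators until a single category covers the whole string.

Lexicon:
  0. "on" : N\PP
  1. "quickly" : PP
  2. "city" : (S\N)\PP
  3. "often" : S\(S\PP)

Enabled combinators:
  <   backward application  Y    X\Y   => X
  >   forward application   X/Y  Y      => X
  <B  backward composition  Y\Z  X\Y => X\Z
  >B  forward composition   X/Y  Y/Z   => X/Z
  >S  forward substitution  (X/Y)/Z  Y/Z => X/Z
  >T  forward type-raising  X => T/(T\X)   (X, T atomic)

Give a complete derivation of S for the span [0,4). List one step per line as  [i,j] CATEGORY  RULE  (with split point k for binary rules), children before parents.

[0,1] N\PP  lex  "on"
[1,2] PP  lex  "quickly"
[2,3] (S\N)\PP  lex  "city"
[1,3] S\N  <  k=2
[0,3] S\PP  <B  k=1
[3,4] S\(S\PP)  lex  "often"
[0,4] S  <  k=3

[0,4] S   <
  [0,3] S\PP   <B
    [0,1] "on" : N\PP
    [1,3] S\N   <
      [1,2] "quickly" : PP
      [2,3] "city" : (S\N)\PP
  [3,4] "often" : S\(S\PP)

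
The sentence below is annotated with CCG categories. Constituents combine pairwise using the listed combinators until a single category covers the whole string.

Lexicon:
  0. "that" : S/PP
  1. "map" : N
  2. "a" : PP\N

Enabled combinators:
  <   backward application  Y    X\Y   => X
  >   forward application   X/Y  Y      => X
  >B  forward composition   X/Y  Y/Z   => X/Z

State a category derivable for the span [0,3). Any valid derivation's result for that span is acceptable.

[0,3] S   >
  [0,1] "that" : S/PP
  [1,3] PP   <
    [1,2] "map" : N
    [2,3] "a" : PP\N

S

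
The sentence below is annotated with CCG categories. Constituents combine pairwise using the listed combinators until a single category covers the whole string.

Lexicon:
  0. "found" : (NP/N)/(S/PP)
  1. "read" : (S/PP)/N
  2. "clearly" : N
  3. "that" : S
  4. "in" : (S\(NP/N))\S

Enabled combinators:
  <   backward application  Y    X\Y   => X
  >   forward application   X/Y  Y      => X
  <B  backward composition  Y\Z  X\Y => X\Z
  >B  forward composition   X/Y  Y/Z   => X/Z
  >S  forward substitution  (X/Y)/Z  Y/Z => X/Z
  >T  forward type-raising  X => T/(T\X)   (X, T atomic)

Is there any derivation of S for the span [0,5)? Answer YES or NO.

YES

[0,5] S   <
  [0,3] NP/N   >
    [0,1] "found" : (NP/N)/(S/PP)
    [1,3] S/PP   >
      [1,2] "read" : (S/PP)/N
      [2,3] "clearly" : N
  [3,5] S\(NP/N)   <
    [3,4] "that" : S
    [4,5] "in" : (S\(NP/N))\S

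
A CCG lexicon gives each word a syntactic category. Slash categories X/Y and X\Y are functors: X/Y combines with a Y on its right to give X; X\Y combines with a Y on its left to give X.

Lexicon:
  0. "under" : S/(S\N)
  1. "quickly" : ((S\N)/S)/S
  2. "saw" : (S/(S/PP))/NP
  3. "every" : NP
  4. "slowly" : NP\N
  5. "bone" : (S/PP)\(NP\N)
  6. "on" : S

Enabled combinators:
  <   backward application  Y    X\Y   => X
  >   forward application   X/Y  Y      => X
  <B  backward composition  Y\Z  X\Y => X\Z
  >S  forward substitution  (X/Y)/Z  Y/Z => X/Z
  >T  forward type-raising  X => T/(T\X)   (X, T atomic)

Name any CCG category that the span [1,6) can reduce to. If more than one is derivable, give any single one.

[0,7] S   >
  [0,1] "under" : S/(S\N)
  [1,7] S\N   >
    [1,6] (S\N)/S   >
      [1,2] "quickly" : ((S\N)/S)/S
      [2,6] S   >
        [2,4] S/(S/PP)   >
          [2,3] "saw" : (S/(S/PP))/NP
          [3,4] "every" : NP
        [4,6] S/PP   <
          [4,5] "slowly" : NP\N
          [5,6] "bone" : (S/PP)\(NP\N)
    [6,7] "on" : S

(S\N)/S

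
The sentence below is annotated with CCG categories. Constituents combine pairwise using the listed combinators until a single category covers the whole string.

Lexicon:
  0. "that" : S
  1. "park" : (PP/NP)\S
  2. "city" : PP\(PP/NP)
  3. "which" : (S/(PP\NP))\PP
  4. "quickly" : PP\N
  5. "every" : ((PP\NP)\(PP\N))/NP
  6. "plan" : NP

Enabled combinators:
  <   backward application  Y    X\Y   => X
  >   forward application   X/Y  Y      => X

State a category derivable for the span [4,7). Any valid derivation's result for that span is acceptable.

PP\NP

[0,7] S   >
  [0,4] S/(PP\NP)   <
    [0,3] PP   <
      [0,2] PP/NP   <
        [0,1] "that" : S
        [1,2] "park" : (PP/NP)\S
      [2,3] "city" : PP\(PP/NP)
    [3,4] "which" : (S/(PP\NP))\PP
  [4,7] PP\NP   <
    [4,5] "quickly" : PP\N
    [5,7] (PP\NP)\(PP\N)   >
      [5,6] "every" : ((PP\NP)\(PP\N))/NP
      [6,7] "plan" : NP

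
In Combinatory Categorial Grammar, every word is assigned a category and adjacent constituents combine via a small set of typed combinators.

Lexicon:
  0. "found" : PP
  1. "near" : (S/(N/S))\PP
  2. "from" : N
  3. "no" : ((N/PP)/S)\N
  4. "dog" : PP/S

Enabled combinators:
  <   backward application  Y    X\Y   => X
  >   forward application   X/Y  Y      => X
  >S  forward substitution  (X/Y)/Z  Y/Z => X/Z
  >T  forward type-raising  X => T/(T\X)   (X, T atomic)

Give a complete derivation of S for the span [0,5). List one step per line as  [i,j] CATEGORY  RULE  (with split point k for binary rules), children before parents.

[0,5] S   >
  [0,2] S/(N/S)   <
    [0,1] "found" : PP
    [1,2] "near" : (S/(N/S))\PP
  [2,5] N/S   >S
    [2,4] (N/PP)/S   <
      [2,3] "from" : N
      [3,4] "no" : ((N/PP)/S)\N
    [4,5] "dog" : PP/S

[0,1] PP  lex  "found"
[1,2] (S/(N/S))\PP  lex  "near"
[0,2] S/(N/S)  <  k=1
[2,3] N  lex  "from"
[3,4] ((N/PP)/S)\N  lex  "no"
[2,4] (N/PP)/S  <  k=3
[4,5] PP/S  lex  "dog"
[2,5] N/S  >S  k=4
[0,5] S  >  k=2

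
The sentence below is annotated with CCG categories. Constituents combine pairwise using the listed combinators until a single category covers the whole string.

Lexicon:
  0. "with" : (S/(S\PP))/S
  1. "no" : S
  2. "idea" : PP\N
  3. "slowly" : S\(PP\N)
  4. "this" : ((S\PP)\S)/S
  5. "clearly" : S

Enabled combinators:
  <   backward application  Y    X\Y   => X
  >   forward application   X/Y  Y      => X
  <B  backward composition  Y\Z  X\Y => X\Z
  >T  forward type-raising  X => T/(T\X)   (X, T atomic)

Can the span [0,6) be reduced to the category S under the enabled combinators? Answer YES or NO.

[0,6] S   >
  [0,2] S/(S\PP)   >
    [0,1] "with" : (S/(S\PP))/S
    [1,2] "no" : S
  [2,6] S\PP   <
    [2,4] S   <
      [2,3] "idea" : PP\N
      [3,4] "slowly" : S\(PP\N)
    [4,6] (S\PP)\S   >
      [4,5] "this" : ((S\PP)\S)/S
      [5,6] "clearly" : S

YES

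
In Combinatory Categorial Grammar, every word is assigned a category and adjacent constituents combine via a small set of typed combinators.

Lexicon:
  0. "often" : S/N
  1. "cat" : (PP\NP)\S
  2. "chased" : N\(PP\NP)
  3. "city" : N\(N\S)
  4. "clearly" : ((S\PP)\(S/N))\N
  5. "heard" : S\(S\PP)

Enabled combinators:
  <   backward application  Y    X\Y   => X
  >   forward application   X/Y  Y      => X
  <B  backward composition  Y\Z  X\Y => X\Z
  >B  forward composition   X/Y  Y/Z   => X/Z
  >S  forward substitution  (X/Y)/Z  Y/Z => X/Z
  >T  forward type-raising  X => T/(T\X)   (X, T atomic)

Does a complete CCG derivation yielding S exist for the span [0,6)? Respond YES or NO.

[0,6] S   <
  [0,5] S\PP   <
    [0,1] "often" : S/N
    [1,5] (S\PP)\(S/N)   <
      [1,4] N   <
        [1,3] N\S   <B
          [1,2] "cat" : (PP\NP)\S
          [2,3] "chased" : N\(PP\NP)
        [3,4] "city" : N\(N\S)
      [4,5] "clearly" : ((S\PP)\(S/N))\N
  [5,6] "heard" : S\(S\PP)

YES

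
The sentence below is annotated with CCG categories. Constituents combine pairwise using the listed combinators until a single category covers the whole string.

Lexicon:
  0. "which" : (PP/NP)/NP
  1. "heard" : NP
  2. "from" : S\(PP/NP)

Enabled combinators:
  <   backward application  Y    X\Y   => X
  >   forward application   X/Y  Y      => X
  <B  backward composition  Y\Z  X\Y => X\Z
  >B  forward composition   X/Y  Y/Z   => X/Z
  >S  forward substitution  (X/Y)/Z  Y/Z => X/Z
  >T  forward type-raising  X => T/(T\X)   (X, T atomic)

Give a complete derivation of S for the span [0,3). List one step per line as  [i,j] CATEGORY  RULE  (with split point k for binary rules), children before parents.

[0,3] S   <
  [0,2] PP/NP   >
    [0,1] "which" : (PP/NP)/NP
    [1,2] "heard" : NP
  [2,3] "from" : S\(PP/NP)

[0,1] (PP/NP)/NP  lex  "which"
[1,2] NP  lex  "heard"
[0,2] PP/NP  >  k=1
[2,3] S\(PP/NP)  lex  "from"
[0,3] S  <  k=2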